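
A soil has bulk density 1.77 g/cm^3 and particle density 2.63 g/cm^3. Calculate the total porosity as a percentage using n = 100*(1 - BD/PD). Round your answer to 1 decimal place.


Step 1: Formula: n = 100 * (1 - BD / PD)
Step 2: n = 100 * (1 - 1.77 / 2.63)
Step 3: n = 100 * (1 - 0.673)
Step 4: n = 32.7%

32.7


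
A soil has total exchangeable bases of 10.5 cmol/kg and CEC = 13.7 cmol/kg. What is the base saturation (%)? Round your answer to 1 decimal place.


Step 1: BS = 100 * (sum of bases) / CEC
Step 2: BS = 100 * 10.5 / 13.7
Step 3: BS = 76.6%

76.6


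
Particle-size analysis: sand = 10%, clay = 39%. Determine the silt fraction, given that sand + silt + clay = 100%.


Step 1: sand + silt + clay = 100%
Step 2: silt = 100 - sand - clay
Step 3: silt = 100 - 10 - 39
Step 4: silt = 51%

51


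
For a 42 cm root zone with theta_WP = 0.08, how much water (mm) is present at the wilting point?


Step 1: Water (mm) = theta_WP * depth * 10
Step 2: Water = 0.08 * 42 * 10
Step 3: Water = 33.6 mm

33.6


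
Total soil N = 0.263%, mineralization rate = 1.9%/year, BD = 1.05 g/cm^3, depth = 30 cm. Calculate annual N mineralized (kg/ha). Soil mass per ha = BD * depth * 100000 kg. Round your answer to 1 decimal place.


Step 1: Soil mass per ha = BD * depth * 100000 = 1.05 * 30 * 100000 = 3150000 kg
Step 2: Total N pool = soil mass * N%/100 = 3150000 * 0.263/100 = 8284.5 kg/ha
Step 3: N mineralized = N pool * rate%/100 = 8284.5 * 1.9/100 = 157.4 kg/ha/yr

157.4


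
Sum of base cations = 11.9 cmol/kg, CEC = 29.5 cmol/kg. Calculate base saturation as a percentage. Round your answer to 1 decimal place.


Step 1: BS = 100 * (sum of bases) / CEC
Step 2: BS = 100 * 11.9 / 29.5
Step 3: BS = 40.3%

40.3


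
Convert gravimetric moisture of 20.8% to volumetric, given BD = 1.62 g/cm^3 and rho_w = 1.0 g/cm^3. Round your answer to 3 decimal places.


Step 1: theta = (w / 100) * BD / rho_w
Step 2: theta = (20.8 / 100) * 1.62 / 1.0
Step 3: theta = 0.208 * 1.62
Step 4: theta = 0.337

0.337


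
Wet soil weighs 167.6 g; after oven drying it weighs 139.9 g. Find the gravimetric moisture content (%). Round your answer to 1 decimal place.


Step 1: Water mass = wet - dry = 167.6 - 139.9 = 27.7 g
Step 2: w = 100 * water mass / dry mass
Step 3: w = 100 * 27.7 / 139.9 = 19.8%

19.8


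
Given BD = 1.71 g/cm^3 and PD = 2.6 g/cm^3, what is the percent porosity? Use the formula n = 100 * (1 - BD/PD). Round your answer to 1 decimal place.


Step 1: Formula: n = 100 * (1 - BD / PD)
Step 2: n = 100 * (1 - 1.71 / 2.6)
Step 3: n = 100 * (1 - 0.65769)
Step 4: n = 34.2%

34.2


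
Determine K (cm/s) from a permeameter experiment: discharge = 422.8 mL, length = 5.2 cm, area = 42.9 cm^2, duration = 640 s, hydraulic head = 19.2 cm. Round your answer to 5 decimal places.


Step 1: K = Q * L / (A * t * h)
Step 2: Numerator = 422.8 * 5.2 = 2198.56
Step 3: Denominator = 42.9 * 640 * 19.2 = 527155.2
Step 4: K = 2198.56 / 527155.2 = 0.00417 cm/s

0.00417


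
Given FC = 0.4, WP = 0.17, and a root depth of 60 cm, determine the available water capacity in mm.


Step 1: Available water = (FC - WP) * depth * 10
Step 2: AW = (0.4 - 0.17) * 60 * 10
Step 3: AW = 0.23 * 60 * 10
Step 4: AW = 138.0 mm

138.0


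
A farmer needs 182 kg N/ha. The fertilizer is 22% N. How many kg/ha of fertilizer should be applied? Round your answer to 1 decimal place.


Step 1: Fertilizer rate = target N / (N content / 100)
Step 2: Rate = 182 / (22 / 100)
Step 3: Rate = 182 / 0.22
Step 4: Rate = 827.3 kg/ha

827.3


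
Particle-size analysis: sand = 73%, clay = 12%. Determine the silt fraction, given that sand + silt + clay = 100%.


Step 1: sand + silt + clay = 100%
Step 2: silt = 100 - sand - clay
Step 3: silt = 100 - 73 - 12
Step 4: silt = 15%

15


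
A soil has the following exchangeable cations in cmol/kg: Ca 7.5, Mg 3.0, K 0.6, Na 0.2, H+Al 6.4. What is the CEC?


Step 1: CEC = Ca + Mg + K + Na + (H+Al)
Step 2: CEC = 7.5 + 3.0 + 0.6 + 0.2 + 6.4
Step 3: CEC = 17.7 cmol/kg

17.7


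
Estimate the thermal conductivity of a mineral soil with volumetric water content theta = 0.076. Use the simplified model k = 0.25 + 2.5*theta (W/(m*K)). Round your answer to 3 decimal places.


Step 1: k = 0.25 + 2.5 * theta
Step 2: k = 0.25 + 2.5 * 0.076
Step 3: k = 0.25 + 0.19
Step 4: k = 0.44 W/(m*K)

0.44


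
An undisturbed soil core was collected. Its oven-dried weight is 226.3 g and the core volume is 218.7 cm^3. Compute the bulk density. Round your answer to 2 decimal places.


Step 1: Identify the formula: BD = dry mass / volume
Step 2: Substitute values: BD = 226.3 / 218.7
Step 3: BD = 1.03 g/cm^3

1.03


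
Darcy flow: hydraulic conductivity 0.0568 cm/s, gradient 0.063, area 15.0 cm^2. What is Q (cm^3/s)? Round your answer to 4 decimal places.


Step 1: Apply Darcy's law: Q = K * i * A
Step 2: Q = 0.0568 * 0.063 * 15.0
Step 3: Q = 0.0537 cm^3/s

0.0537


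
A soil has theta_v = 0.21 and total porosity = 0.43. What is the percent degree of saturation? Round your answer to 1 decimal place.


Step 1: S = 100 * theta_v / n
Step 2: S = 100 * 0.21 / 0.43
Step 3: S = 48.8%

48.8


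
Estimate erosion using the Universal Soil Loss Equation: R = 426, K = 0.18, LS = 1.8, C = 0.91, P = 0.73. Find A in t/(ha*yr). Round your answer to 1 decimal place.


Step 1: A = R * K * LS * C * P
Step 2: R * K = 426 * 0.18 = 76.68
Step 3: (R*K) * LS = 76.68 * 1.8 = 138.024
Step 4: * C * P = 138.024 * 0.91 * 0.73 = 91.7
Step 5: A = 91.7 t/(ha*yr)

91.7


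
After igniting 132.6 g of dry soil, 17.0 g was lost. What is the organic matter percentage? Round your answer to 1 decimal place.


Step 1: OM% = 100 * LOI / sample mass
Step 2: OM = 100 * 17.0 / 132.6
Step 3: OM = 12.8%

12.8


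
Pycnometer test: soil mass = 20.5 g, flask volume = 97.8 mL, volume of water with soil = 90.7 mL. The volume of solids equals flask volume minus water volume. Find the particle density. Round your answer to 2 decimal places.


Step 1: Volume of solids = flask volume - water volume with soil
Step 2: V_solids = 97.8 - 90.7 = 7.1 mL
Step 3: Particle density = mass / V_solids = 20.5 / 7.1 = 2.89 g/cm^3

2.89


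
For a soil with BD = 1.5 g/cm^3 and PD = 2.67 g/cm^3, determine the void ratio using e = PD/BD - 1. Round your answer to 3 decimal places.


Step 1: e = PD / BD - 1
Step 2: e = 2.67 / 1.5 - 1
Step 3: e = 1.78 - 1
Step 4: e = 0.78

0.78


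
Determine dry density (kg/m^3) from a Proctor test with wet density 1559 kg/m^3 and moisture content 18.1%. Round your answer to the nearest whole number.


Step 1: Dry density = wet density / (1 + w/100)
Step 2: Dry density = 1559 / (1 + 18.1/100)
Step 3: Dry density = 1559 / 1.181
Step 4: Dry density = 1320 kg/m^3

1320


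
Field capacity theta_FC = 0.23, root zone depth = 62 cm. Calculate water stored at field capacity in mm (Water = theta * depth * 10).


Step 1: Water (mm) = theta_FC * depth (cm) * 10
Step 2: Water = 0.23 * 62 * 10
Step 3: Water = 142.6 mm

142.6


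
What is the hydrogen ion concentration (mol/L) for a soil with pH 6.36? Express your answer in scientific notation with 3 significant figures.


Step 1: [H+] = 10^(-pH)
Step 2: [H+] = 10^(-6.36)
Step 3: [H+] = 4.37e-07 mol/L

4.37e-07


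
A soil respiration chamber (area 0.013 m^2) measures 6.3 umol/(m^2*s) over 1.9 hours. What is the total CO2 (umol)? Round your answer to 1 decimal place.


Step 1: Convert time to seconds: 1.9 hr * 3600 = 6840.0 s
Step 2: Total = flux * area * time_s
Step 3: Total = 6.3 * 0.013 * 6840.0
Step 4: Total = 560.2 umol

560.2


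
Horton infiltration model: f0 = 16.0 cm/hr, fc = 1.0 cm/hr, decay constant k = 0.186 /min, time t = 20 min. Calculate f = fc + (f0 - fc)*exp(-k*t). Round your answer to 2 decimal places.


Step 1: f = fc + (f0 - fc) * exp(-k * t)
Step 2: exp(-0.186 * 20) = 0.024234
Step 3: f = 1.0 + (16.0 - 1.0) * 0.024234
Step 4: f = 1.0 + 15.0 * 0.024234
Step 5: f = 1.36 cm/hr

1.36


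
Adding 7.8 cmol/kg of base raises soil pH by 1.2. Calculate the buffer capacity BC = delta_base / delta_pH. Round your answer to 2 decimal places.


Step 1: BC = change in base / change in pH
Step 2: BC = 7.8 / 1.2
Step 3: BC = 6.5 cmol/(kg*pH unit)

6.5


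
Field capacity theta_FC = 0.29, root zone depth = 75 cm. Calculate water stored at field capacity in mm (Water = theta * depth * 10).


Step 1: Water (mm) = theta_FC * depth (cm) * 10
Step 2: Water = 0.29 * 75 * 10
Step 3: Water = 217.5 mm

217.5


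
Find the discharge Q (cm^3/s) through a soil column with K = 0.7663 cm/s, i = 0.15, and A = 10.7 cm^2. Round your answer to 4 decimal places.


Step 1: Apply Darcy's law: Q = K * i * A
Step 2: Q = 0.7663 * 0.15 * 10.7
Step 3: Q = 1.2299 cm^3/s

1.2299


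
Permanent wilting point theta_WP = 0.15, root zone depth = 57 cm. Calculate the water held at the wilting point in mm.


Step 1: Water (mm) = theta_WP * depth * 10
Step 2: Water = 0.15 * 57 * 10
Step 3: Water = 85.5 mm

85.5


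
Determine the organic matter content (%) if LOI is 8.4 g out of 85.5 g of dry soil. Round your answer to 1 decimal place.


Step 1: OM% = 100 * LOI / sample mass
Step 2: OM = 100 * 8.4 / 85.5
Step 3: OM = 9.8%

9.8


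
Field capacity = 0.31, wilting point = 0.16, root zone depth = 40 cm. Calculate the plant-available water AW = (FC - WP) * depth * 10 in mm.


Step 1: Available water = (FC - WP) * depth * 10
Step 2: AW = (0.31 - 0.16) * 40 * 10
Step 3: AW = 0.15 * 40 * 10
Step 4: AW = 60.0 mm

60.0


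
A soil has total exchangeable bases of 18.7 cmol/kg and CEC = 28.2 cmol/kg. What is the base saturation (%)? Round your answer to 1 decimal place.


Step 1: BS = 100 * (sum of bases) / CEC
Step 2: BS = 100 * 18.7 / 28.2
Step 3: BS = 66.3%

66.3


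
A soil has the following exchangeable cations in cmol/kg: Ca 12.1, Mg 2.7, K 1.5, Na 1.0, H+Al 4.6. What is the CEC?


Step 1: CEC = Ca + Mg + K + Na + (H+Al)
Step 2: CEC = 12.1 + 2.7 + 1.5 + 1.0 + 4.6
Step 3: CEC = 21.9 cmol/kg

21.9


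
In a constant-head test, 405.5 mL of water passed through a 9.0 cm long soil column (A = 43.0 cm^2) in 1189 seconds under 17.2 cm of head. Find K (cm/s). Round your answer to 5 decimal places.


Step 1: K = Q * L / (A * t * h)
Step 2: Numerator = 405.5 * 9.0 = 3649.5
Step 3: Denominator = 43.0 * 1189 * 17.2 = 879384.4
Step 4: K = 3649.5 / 879384.4 = 0.00415 cm/s

0.00415


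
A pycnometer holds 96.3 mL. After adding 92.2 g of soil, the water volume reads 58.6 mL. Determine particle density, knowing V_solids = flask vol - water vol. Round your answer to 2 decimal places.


Step 1: Volume of solids = flask volume - water volume with soil
Step 2: V_solids = 96.3 - 58.6 = 37.7 mL
Step 3: Particle density = mass / V_solids = 92.2 / 37.7 = 2.45 g/cm^3

2.45


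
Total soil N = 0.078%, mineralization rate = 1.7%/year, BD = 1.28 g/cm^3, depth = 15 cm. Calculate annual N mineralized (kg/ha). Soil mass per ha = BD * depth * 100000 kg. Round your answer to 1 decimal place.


Step 1: Soil mass per ha = BD * depth * 100000 = 1.28 * 15 * 100000 = 1920000 kg
Step 2: Total N pool = soil mass * N%/100 = 1920000 * 0.078/100 = 1497.6 kg/ha
Step 3: N mineralized = N pool * rate%/100 = 1497.6 * 1.7/100 = 25.5 kg/ha/yr

25.5


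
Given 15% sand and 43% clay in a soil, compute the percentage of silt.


Step 1: sand + silt + clay = 100%
Step 2: silt = 100 - sand - clay
Step 3: silt = 100 - 15 - 43
Step 4: silt = 42%

42


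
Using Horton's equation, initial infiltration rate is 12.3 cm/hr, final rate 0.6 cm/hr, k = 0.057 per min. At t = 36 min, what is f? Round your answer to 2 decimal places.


Step 1: f = fc + (f0 - fc) * exp(-k * t)
Step 2: exp(-0.057 * 36) = 0.128478
Step 3: f = 0.6 + (12.3 - 0.6) * 0.128478
Step 4: f = 0.6 + 11.7 * 0.128478
Step 5: f = 2.1 cm/hr

2.1


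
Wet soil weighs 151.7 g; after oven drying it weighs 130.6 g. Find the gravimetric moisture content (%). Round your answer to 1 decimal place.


Step 1: Water mass = wet - dry = 151.7 - 130.6 = 21.1 g
Step 2: w = 100 * water mass / dry mass
Step 3: w = 100 * 21.1 / 130.6 = 16.2%

16.2


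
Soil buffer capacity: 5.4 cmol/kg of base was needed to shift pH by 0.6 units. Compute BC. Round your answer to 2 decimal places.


Step 1: BC = change in base / change in pH
Step 2: BC = 5.4 / 0.6
Step 3: BC = 9.0 cmol/(kg*pH unit)

9.0


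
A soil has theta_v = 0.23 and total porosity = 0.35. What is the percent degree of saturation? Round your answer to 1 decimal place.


Step 1: S = 100 * theta_v / n
Step 2: S = 100 * 0.23 / 0.35
Step 3: S = 65.7%

65.7


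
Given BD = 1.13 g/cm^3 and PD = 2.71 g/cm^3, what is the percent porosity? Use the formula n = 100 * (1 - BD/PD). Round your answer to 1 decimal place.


Step 1: Formula: n = 100 * (1 - BD / PD)
Step 2: n = 100 * (1 - 1.13 / 2.71)
Step 3: n = 100 * (1 - 0.41697)
Step 4: n = 58.3%

58.3


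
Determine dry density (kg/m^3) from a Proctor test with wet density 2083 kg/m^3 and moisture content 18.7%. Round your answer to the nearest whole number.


Step 1: Dry density = wet density / (1 + w/100)
Step 2: Dry density = 2083 / (1 + 18.7/100)
Step 3: Dry density = 2083 / 1.187
Step 4: Dry density = 1755 kg/m^3

1755


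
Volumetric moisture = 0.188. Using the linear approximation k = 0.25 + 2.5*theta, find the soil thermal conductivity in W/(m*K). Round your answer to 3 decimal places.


Step 1: k = 0.25 + 2.5 * theta
Step 2: k = 0.25 + 2.5 * 0.188
Step 3: k = 0.25 + 0.47
Step 4: k = 0.72 W/(m*K)

0.72


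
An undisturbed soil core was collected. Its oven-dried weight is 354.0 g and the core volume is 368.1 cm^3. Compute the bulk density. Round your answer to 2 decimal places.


Step 1: Identify the formula: BD = dry mass / volume
Step 2: Substitute values: BD = 354.0 / 368.1
Step 3: BD = 0.96 g/cm^3

0.96


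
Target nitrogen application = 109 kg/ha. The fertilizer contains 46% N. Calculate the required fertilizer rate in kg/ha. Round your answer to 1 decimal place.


Step 1: Fertilizer rate = target N / (N content / 100)
Step 2: Rate = 109 / (46 / 100)
Step 3: Rate = 109 / 0.46
Step 4: Rate = 237.0 kg/ha

237.0


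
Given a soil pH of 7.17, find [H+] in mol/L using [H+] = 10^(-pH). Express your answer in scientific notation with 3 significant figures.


Step 1: [H+] = 10^(-pH)
Step 2: [H+] = 10^(-7.17)
Step 3: [H+] = 6.76e-08 mol/L

6.76e-08


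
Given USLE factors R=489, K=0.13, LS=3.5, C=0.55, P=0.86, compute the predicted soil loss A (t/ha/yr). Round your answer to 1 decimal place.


Step 1: A = R * K * LS * C * P
Step 2: R * K = 489 * 0.13 = 63.57
Step 3: (R*K) * LS = 63.57 * 3.5 = 222.495
Step 4: * C * P = 222.495 * 0.55 * 0.86 = 105.2
Step 5: A = 105.2 t/(ha*yr)

105.2


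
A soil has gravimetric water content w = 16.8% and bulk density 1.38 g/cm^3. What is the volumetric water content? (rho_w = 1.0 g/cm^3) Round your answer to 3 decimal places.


Step 1: theta = (w / 100) * BD / rho_w
Step 2: theta = (16.8 / 100) * 1.38 / 1.0
Step 3: theta = 0.168 * 1.38
Step 4: theta = 0.232

0.232


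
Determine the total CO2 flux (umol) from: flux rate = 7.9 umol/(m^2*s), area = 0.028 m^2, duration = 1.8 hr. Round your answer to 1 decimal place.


Step 1: Convert time to seconds: 1.8 hr * 3600 = 6480.0 s
Step 2: Total = flux * area * time_s
Step 3: Total = 7.9 * 0.028 * 6480.0
Step 4: Total = 1433.4 umol

1433.4


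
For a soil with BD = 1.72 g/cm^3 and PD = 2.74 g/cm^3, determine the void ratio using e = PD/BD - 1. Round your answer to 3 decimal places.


Step 1: e = PD / BD - 1
Step 2: e = 2.74 / 1.72 - 1
Step 3: e = 1.59302 - 1
Step 4: e = 0.593

0.593


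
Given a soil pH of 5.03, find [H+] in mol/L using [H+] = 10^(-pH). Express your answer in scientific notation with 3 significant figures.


Step 1: [H+] = 10^(-pH)
Step 2: [H+] = 10^(-5.03)
Step 3: [H+] = 9.33e-06 mol/L

9.33e-06


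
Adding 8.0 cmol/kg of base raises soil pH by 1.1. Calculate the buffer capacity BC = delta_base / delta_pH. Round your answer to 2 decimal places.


Step 1: BC = change in base / change in pH
Step 2: BC = 8.0 / 1.1
Step 3: BC = 7.27 cmol/(kg*pH unit)

7.27


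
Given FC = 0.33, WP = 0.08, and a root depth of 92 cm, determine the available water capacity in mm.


Step 1: Available water = (FC - WP) * depth * 10
Step 2: AW = (0.33 - 0.08) * 92 * 10
Step 3: AW = 0.25 * 92 * 10
Step 4: AW = 230.0 mm

230.0


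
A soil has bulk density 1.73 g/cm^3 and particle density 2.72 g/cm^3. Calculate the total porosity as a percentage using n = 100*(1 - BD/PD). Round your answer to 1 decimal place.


Step 1: Formula: n = 100 * (1 - BD / PD)
Step 2: n = 100 * (1 - 1.73 / 2.72)
Step 3: n = 100 * (1 - 0.63603)
Step 4: n = 36.4%

36.4


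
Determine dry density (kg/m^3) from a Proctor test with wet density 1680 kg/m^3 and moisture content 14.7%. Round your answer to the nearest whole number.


Step 1: Dry density = wet density / (1 + w/100)
Step 2: Dry density = 1680 / (1 + 14.7/100)
Step 3: Dry density = 1680 / 1.147
Step 4: Dry density = 1465 kg/m^3

1465


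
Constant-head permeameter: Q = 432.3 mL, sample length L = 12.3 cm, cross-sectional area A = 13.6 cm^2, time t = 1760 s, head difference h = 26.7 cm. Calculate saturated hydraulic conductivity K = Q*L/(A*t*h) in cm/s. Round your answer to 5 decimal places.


Step 1: K = Q * L / (A * t * h)
Step 2: Numerator = 432.3 * 12.3 = 5317.29
Step 3: Denominator = 13.6 * 1760 * 26.7 = 639091.2
Step 4: K = 5317.29 / 639091.2 = 0.00832 cm/s

0.00832


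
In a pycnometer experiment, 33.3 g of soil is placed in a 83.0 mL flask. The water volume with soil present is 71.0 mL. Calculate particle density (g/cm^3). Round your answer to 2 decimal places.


Step 1: Volume of solids = flask volume - water volume with soil
Step 2: V_solids = 83.0 - 71.0 = 12.0 mL
Step 3: Particle density = mass / V_solids = 33.3 / 12.0 = 2.78 g/cm^3

2.78


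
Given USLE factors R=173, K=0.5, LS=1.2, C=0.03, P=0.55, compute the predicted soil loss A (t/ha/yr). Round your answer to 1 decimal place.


Step 1: A = R * K * LS * C * P
Step 2: R * K = 173 * 0.5 = 86.5
Step 3: (R*K) * LS = 86.5 * 1.2 = 103.8
Step 4: * C * P = 103.8 * 0.03 * 0.55 = 1.7
Step 5: A = 1.7 t/(ha*yr)

1.7


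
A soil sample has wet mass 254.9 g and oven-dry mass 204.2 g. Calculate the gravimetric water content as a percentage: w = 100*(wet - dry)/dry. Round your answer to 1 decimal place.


Step 1: Water mass = wet - dry = 254.9 - 204.2 = 50.7 g
Step 2: w = 100 * water mass / dry mass
Step 3: w = 100 * 50.7 / 204.2 = 24.8%

24.8


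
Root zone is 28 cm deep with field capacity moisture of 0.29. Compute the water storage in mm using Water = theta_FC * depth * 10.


Step 1: Water (mm) = theta_FC * depth (cm) * 10
Step 2: Water = 0.29 * 28 * 10
Step 3: Water = 81.2 mm

81.2


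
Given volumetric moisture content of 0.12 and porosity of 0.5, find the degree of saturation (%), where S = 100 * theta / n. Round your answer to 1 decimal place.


Step 1: S = 100 * theta_v / n
Step 2: S = 100 * 0.12 / 0.5
Step 3: S = 24.0%

24.0


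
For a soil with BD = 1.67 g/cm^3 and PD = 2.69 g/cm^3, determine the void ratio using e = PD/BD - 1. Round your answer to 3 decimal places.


Step 1: e = PD / BD - 1
Step 2: e = 2.69 / 1.67 - 1
Step 3: e = 1.61078 - 1
Step 4: e = 0.611

0.611


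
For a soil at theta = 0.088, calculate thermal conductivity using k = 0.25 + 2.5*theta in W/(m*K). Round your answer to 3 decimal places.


Step 1: k = 0.25 + 2.5 * theta
Step 2: k = 0.25 + 2.5 * 0.088
Step 3: k = 0.25 + 0.22
Step 4: k = 0.47 W/(m*K)

0.47


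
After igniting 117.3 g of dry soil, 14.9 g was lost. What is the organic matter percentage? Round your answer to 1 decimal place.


Step 1: OM% = 100 * LOI / sample mass
Step 2: OM = 100 * 14.9 / 117.3
Step 3: OM = 12.7%

12.7


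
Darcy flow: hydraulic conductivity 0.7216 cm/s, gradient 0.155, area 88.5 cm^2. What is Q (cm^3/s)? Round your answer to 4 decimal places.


Step 1: Apply Darcy's law: Q = K * i * A
Step 2: Q = 0.7216 * 0.155 * 88.5
Step 3: Q = 9.8985 cm^3/s

9.8985


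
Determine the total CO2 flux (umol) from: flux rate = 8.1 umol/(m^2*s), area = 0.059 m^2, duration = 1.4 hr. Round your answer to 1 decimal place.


Step 1: Convert time to seconds: 1.4 hr * 3600 = 5040.0 s
Step 2: Total = flux * area * time_s
Step 3: Total = 8.1 * 0.059 * 5040.0
Step 4: Total = 2408.6 umol

2408.6


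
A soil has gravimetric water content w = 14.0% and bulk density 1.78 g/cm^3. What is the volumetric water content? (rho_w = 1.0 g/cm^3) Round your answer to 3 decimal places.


Step 1: theta = (w / 100) * BD / rho_w
Step 2: theta = (14.0 / 100) * 1.78 / 1.0
Step 3: theta = 0.14 * 1.78
Step 4: theta = 0.249

0.249


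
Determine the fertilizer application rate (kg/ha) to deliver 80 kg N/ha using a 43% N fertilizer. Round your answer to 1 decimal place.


Step 1: Fertilizer rate = target N / (N content / 100)
Step 2: Rate = 80 / (43 / 100)
Step 3: Rate = 80 / 0.43
Step 4: Rate = 186.0 kg/ha

186.0


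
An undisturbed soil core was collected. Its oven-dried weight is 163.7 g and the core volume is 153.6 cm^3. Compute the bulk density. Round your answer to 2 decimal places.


Step 1: Identify the formula: BD = dry mass / volume
Step 2: Substitute values: BD = 163.7 / 153.6
Step 3: BD = 1.07 g/cm^3

1.07


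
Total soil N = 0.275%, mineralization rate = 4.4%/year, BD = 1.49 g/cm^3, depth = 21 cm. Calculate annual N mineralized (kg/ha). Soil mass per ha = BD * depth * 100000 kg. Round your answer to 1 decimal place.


Step 1: Soil mass per ha = BD * depth * 100000 = 1.49 * 21 * 100000 = 3129000 kg
Step 2: Total N pool = soil mass * N%/100 = 3129000 * 0.275/100 = 8604.75 kg/ha
Step 3: N mineralized = N pool * rate%/100 = 8604.75 * 4.4/100 = 378.6 kg/ha/yr

378.6


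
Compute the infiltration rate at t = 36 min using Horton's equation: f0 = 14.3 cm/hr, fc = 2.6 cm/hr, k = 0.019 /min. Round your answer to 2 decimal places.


Step 1: f = fc + (f0 - fc) * exp(-k * t)
Step 2: exp(-0.019 * 36) = 0.504595
Step 3: f = 2.6 + (14.3 - 2.6) * 0.504595
Step 4: f = 2.6 + 11.7 * 0.504595
Step 5: f = 8.5 cm/hr

8.5


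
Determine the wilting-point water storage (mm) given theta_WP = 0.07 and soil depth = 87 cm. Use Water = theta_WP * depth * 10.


Step 1: Water (mm) = theta_WP * depth * 10
Step 2: Water = 0.07 * 87 * 10
Step 3: Water = 60.9 mm

60.9


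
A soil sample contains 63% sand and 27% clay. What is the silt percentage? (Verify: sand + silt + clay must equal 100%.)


Step 1: sand + silt + clay = 100%
Step 2: silt = 100 - sand - clay
Step 3: silt = 100 - 63 - 27
Step 4: silt = 10%

10


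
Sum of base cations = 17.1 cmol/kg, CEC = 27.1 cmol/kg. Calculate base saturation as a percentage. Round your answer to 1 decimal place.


Step 1: BS = 100 * (sum of bases) / CEC
Step 2: BS = 100 * 17.1 / 27.1
Step 3: BS = 63.1%

63.1


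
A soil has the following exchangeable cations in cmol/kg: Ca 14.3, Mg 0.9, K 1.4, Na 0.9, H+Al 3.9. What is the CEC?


Step 1: CEC = Ca + Mg + K + Na + (H+Al)
Step 2: CEC = 14.3 + 0.9 + 1.4 + 0.9 + 3.9
Step 3: CEC = 21.4 cmol/kg

21.4


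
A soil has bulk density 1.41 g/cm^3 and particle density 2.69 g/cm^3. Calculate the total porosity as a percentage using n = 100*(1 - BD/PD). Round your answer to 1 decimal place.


Step 1: Formula: n = 100 * (1 - BD / PD)
Step 2: n = 100 * (1 - 1.41 / 2.69)
Step 3: n = 100 * (1 - 0.52416)
Step 4: n = 47.6%

47.6


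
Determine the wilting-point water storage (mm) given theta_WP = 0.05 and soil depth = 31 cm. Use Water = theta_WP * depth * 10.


Step 1: Water (mm) = theta_WP * depth * 10
Step 2: Water = 0.05 * 31 * 10
Step 3: Water = 15.5 mm

15.5


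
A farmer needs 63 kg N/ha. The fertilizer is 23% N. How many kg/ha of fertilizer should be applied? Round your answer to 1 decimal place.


Step 1: Fertilizer rate = target N / (N content / 100)
Step 2: Rate = 63 / (23 / 100)
Step 3: Rate = 63 / 0.23
Step 4: Rate = 273.9 kg/ha

273.9


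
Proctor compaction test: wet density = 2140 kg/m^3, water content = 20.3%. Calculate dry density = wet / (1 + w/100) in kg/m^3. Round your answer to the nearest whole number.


Step 1: Dry density = wet density / (1 + w/100)
Step 2: Dry density = 2140 / (1 + 20.3/100)
Step 3: Dry density = 2140 / 1.203
Step 4: Dry density = 1779 kg/m^3

1779


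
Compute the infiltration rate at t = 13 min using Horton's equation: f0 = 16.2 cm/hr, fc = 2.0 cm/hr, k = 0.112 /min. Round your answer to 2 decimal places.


Step 1: f = fc + (f0 - fc) * exp(-k * t)
Step 2: exp(-0.112 * 13) = 0.233167
Step 3: f = 2.0 + (16.2 - 2.0) * 0.233167
Step 4: f = 2.0 + 14.2 * 0.233167
Step 5: f = 5.31 cm/hr

5.31


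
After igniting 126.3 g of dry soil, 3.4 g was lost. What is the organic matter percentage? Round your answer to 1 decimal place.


Step 1: OM% = 100 * LOI / sample mass
Step 2: OM = 100 * 3.4 / 126.3
Step 3: OM = 2.7%

2.7


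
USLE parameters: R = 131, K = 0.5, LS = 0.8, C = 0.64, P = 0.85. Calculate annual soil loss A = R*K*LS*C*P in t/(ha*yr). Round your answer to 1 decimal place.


Step 1: A = R * K * LS * C * P
Step 2: R * K = 131 * 0.5 = 65.5
Step 3: (R*K) * LS = 65.5 * 0.8 = 52.4
Step 4: * C * P = 52.4 * 0.64 * 0.85 = 28.5
Step 5: A = 28.5 t/(ha*yr)

28.5


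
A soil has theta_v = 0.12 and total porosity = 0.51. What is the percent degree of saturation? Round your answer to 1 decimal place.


Step 1: S = 100 * theta_v / n
Step 2: S = 100 * 0.12 / 0.51
Step 3: S = 23.5%

23.5


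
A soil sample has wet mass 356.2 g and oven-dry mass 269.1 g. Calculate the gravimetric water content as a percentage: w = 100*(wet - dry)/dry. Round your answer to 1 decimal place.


Step 1: Water mass = wet - dry = 356.2 - 269.1 = 87.1 g
Step 2: w = 100 * water mass / dry mass
Step 3: w = 100 * 87.1 / 269.1 = 32.4%

32.4


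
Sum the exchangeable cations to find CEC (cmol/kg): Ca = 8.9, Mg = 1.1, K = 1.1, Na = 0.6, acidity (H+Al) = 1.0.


Step 1: CEC = Ca + Mg + K + Na + (H+Al)
Step 2: CEC = 8.9 + 1.1 + 1.1 + 0.6 + 1.0
Step 3: CEC = 12.7 cmol/kg

12.7


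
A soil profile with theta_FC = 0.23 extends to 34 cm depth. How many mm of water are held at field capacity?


Step 1: Water (mm) = theta_FC * depth (cm) * 10
Step 2: Water = 0.23 * 34 * 10
Step 3: Water = 78.2 mm

78.2


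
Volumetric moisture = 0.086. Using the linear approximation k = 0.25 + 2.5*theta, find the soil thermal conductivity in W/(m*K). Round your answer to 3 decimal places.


Step 1: k = 0.25 + 2.5 * theta
Step 2: k = 0.25 + 2.5 * 0.086
Step 3: k = 0.25 + 0.215
Step 4: k = 0.465 W/(m*K)

0.465


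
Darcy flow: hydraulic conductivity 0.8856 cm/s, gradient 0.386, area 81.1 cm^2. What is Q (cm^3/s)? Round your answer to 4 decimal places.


Step 1: Apply Darcy's law: Q = K * i * A
Step 2: Q = 0.8856 * 0.386 * 81.1
Step 3: Q = 27.7234 cm^3/s

27.7234


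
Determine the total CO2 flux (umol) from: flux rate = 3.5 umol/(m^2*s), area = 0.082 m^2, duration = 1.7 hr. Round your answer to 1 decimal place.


Step 1: Convert time to seconds: 1.7 hr * 3600 = 6120.0 s
Step 2: Total = flux * area * time_s
Step 3: Total = 3.5 * 0.082 * 6120.0
Step 4: Total = 1756.4 umol

1756.4


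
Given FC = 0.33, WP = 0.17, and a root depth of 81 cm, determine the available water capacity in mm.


Step 1: Available water = (FC - WP) * depth * 10
Step 2: AW = (0.33 - 0.17) * 81 * 10
Step 3: AW = 0.16 * 81 * 10
Step 4: AW = 129.6 mm

129.6


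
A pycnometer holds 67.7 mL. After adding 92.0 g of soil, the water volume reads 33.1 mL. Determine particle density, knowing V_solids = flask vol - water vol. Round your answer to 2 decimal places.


Step 1: Volume of solids = flask volume - water volume with soil
Step 2: V_solids = 67.7 - 33.1 = 34.6 mL
Step 3: Particle density = mass / V_solids = 92.0 / 34.6 = 2.66 g/cm^3

2.66


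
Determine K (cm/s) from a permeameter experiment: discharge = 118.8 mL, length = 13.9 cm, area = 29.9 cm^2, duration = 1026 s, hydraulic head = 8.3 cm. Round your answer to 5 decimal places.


Step 1: K = Q * L / (A * t * h)
Step 2: Numerator = 118.8 * 13.9 = 1651.32
Step 3: Denominator = 29.9 * 1026 * 8.3 = 254622.42
Step 4: K = 1651.32 / 254622.42 = 0.00649 cm/s

0.00649


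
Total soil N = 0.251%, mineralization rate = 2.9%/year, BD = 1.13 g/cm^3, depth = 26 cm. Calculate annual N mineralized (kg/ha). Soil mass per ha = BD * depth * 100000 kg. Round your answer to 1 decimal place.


Step 1: Soil mass per ha = BD * depth * 100000 = 1.13 * 26 * 100000 = 2938000 kg
Step 2: Total N pool = soil mass * N%/100 = 2938000 * 0.251/100 = 7374.38 kg/ha
Step 3: N mineralized = N pool * rate%/100 = 7374.38 * 2.9/100 = 213.9 kg/ha/yr

213.9


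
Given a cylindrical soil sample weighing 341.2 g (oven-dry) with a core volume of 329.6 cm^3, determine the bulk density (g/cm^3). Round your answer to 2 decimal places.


Step 1: Identify the formula: BD = dry mass / volume
Step 2: Substitute values: BD = 341.2 / 329.6
Step 3: BD = 1.04 g/cm^3

1.04


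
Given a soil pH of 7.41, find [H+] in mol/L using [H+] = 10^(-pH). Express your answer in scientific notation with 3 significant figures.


Step 1: [H+] = 10^(-pH)
Step 2: [H+] = 10^(-7.41)
Step 3: [H+] = 3.89e-08 mol/L

3.89e-08


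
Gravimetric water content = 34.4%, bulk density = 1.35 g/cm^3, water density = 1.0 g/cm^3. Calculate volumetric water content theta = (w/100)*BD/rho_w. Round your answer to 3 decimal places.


Step 1: theta = (w / 100) * BD / rho_w
Step 2: theta = (34.4 / 100) * 1.35 / 1.0
Step 3: theta = 0.344 * 1.35
Step 4: theta = 0.464

0.464


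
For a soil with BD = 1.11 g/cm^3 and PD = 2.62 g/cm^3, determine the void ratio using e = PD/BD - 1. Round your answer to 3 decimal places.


Step 1: e = PD / BD - 1
Step 2: e = 2.62 / 1.11 - 1
Step 3: e = 2.36036 - 1
Step 4: e = 1.36

1.36


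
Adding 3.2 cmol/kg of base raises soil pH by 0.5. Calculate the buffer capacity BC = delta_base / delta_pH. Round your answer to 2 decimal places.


Step 1: BC = change in base / change in pH
Step 2: BC = 3.2 / 0.5
Step 3: BC = 6.4 cmol/(kg*pH unit)

6.4


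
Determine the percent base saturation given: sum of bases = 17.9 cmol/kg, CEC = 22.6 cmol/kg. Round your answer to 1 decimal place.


Step 1: BS = 100 * (sum of bases) / CEC
Step 2: BS = 100 * 17.9 / 22.6
Step 3: BS = 79.2%

79.2


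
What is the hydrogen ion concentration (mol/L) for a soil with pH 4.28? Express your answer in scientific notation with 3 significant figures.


Step 1: [H+] = 10^(-pH)
Step 2: [H+] = 10^(-4.28)
Step 3: [H+] = 5.25e-05 mol/L

5.25e-05


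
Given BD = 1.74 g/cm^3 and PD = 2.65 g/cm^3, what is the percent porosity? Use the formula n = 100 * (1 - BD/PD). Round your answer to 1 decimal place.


Step 1: Formula: n = 100 * (1 - BD / PD)
Step 2: n = 100 * (1 - 1.74 / 2.65)
Step 3: n = 100 * (1 - 0.6566)
Step 4: n = 34.3%

34.3


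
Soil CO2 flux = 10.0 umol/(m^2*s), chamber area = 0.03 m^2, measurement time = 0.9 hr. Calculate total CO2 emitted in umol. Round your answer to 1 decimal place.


Step 1: Convert time to seconds: 0.9 hr * 3600 = 3240.0 s
Step 2: Total = flux * area * time_s
Step 3: Total = 10.0 * 0.03 * 3240.0
Step 4: Total = 972.0 umol

972.0


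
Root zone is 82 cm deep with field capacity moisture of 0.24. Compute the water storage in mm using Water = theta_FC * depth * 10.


Step 1: Water (mm) = theta_FC * depth (cm) * 10
Step 2: Water = 0.24 * 82 * 10
Step 3: Water = 196.8 mm

196.8


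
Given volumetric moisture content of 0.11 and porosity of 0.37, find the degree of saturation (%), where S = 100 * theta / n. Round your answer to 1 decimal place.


Step 1: S = 100 * theta_v / n
Step 2: S = 100 * 0.11 / 0.37
Step 3: S = 29.7%

29.7


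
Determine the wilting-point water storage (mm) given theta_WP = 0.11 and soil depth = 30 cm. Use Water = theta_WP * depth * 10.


Step 1: Water (mm) = theta_WP * depth * 10
Step 2: Water = 0.11 * 30 * 10
Step 3: Water = 33.0 mm

33.0


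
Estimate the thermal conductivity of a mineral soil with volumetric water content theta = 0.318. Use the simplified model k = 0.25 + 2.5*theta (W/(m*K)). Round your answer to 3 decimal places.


Step 1: k = 0.25 + 2.5 * theta
Step 2: k = 0.25 + 2.5 * 0.318
Step 3: k = 0.25 + 0.795
Step 4: k = 1.045 W/(m*K)

1.045


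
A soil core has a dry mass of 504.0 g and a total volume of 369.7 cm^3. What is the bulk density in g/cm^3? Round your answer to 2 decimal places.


Step 1: Identify the formula: BD = dry mass / volume
Step 2: Substitute values: BD = 504.0 / 369.7
Step 3: BD = 1.36 g/cm^3

1.36


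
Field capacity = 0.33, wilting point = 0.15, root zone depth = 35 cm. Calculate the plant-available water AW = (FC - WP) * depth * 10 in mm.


Step 1: Available water = (FC - WP) * depth * 10
Step 2: AW = (0.33 - 0.15) * 35 * 10
Step 3: AW = 0.18 * 35 * 10
Step 4: AW = 63.0 mm

63.0


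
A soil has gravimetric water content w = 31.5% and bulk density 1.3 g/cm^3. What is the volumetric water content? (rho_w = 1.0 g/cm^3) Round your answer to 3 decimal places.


Step 1: theta = (w / 100) * BD / rho_w
Step 2: theta = (31.5 / 100) * 1.3 / 1.0
Step 3: theta = 0.315 * 1.3
Step 4: theta = 0.41

0.41


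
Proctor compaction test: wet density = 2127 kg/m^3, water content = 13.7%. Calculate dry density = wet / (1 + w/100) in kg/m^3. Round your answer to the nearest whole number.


Step 1: Dry density = wet density / (1 + w/100)
Step 2: Dry density = 2127 / (1 + 13.7/100)
Step 3: Dry density = 2127 / 1.137
Step 4: Dry density = 1871 kg/m^3

1871


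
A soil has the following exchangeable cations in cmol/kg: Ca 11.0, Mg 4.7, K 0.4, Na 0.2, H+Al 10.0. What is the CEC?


Step 1: CEC = Ca + Mg + K + Na + (H+Al)
Step 2: CEC = 11.0 + 4.7 + 0.4 + 0.2 + 10.0
Step 3: CEC = 26.3 cmol/kg

26.3


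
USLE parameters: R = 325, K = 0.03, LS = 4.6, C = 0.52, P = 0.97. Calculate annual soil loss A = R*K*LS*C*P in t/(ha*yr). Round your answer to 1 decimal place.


Step 1: A = R * K * LS * C * P
Step 2: R * K = 325 * 0.03 = 9.75
Step 3: (R*K) * LS = 9.75 * 4.6 = 44.85
Step 4: * C * P = 44.85 * 0.52 * 0.97 = 22.6
Step 5: A = 22.6 t/(ha*yr)

22.6


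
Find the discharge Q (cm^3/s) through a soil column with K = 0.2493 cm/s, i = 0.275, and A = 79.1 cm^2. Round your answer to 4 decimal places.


Step 1: Apply Darcy's law: Q = K * i * A
Step 2: Q = 0.2493 * 0.275 * 79.1
Step 3: Q = 5.4229 cm^3/s

5.4229


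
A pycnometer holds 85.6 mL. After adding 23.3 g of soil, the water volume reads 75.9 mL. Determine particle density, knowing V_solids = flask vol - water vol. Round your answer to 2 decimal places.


Step 1: Volume of solids = flask volume - water volume with soil
Step 2: V_solids = 85.6 - 75.9 = 9.7 mL
Step 3: Particle density = mass / V_solids = 23.3 / 9.7 = 2.4 g/cm^3

2.4


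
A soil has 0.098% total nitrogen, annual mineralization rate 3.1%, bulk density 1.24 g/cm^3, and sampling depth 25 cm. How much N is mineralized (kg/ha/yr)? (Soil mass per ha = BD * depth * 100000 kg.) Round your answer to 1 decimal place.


Step 1: Soil mass per ha = BD * depth * 100000 = 1.24 * 25 * 100000 = 3100000 kg
Step 2: Total N pool = soil mass * N%/100 = 3100000 * 0.098/100 = 3038.0 kg/ha
Step 3: N mineralized = N pool * rate%/100 = 3038.0 * 3.1/100 = 94.2 kg/ha/yr

94.2


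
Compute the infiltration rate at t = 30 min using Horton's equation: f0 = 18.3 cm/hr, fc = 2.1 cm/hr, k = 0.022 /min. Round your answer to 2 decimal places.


Step 1: f = fc + (f0 - fc) * exp(-k * t)
Step 2: exp(-0.022 * 30) = 0.516851
Step 3: f = 2.1 + (18.3 - 2.1) * 0.516851
Step 4: f = 2.1 + 16.2 * 0.516851
Step 5: f = 10.47 cm/hr

10.47


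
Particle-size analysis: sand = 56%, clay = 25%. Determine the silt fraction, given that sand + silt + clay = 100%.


Step 1: sand + silt + clay = 100%
Step 2: silt = 100 - sand - clay
Step 3: silt = 100 - 56 - 25
Step 4: silt = 19%

19


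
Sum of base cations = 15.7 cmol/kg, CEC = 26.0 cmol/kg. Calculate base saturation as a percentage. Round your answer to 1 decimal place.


Step 1: BS = 100 * (sum of bases) / CEC
Step 2: BS = 100 * 15.7 / 26.0
Step 3: BS = 60.4%

60.4


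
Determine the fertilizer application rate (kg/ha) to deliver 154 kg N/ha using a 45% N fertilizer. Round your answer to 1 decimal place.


Step 1: Fertilizer rate = target N / (N content / 100)
Step 2: Rate = 154 / (45 / 100)
Step 3: Rate = 154 / 0.45
Step 4: Rate = 342.2 kg/ha

342.2


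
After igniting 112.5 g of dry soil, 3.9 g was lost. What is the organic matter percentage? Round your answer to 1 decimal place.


Step 1: OM% = 100 * LOI / sample mass
Step 2: OM = 100 * 3.9 / 112.5
Step 3: OM = 3.5%

3.5


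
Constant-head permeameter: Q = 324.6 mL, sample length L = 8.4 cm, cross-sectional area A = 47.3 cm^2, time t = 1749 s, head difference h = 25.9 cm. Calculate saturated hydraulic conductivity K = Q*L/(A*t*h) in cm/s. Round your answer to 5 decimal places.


Step 1: K = Q * L / (A * t * h)
Step 2: Numerator = 324.6 * 8.4 = 2726.64
Step 3: Denominator = 47.3 * 1749 * 25.9 = 2142647.43
Step 4: K = 2726.64 / 2142647.43 = 0.00127 cm/s

0.00127


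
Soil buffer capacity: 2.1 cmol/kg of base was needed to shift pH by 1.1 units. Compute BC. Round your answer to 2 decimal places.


Step 1: BC = change in base / change in pH
Step 2: BC = 2.1 / 1.1
Step 3: BC = 1.91 cmol/(kg*pH unit)

1.91


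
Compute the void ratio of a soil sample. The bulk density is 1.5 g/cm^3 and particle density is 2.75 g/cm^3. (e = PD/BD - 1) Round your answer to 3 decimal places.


Step 1: e = PD / BD - 1
Step 2: e = 2.75 / 1.5 - 1
Step 3: e = 1.83333 - 1
Step 4: e = 0.833

0.833


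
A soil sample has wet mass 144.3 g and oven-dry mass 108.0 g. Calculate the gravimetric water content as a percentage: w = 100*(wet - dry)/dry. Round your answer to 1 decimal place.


Step 1: Water mass = wet - dry = 144.3 - 108.0 = 36.3 g
Step 2: w = 100 * water mass / dry mass
Step 3: w = 100 * 36.3 / 108.0 = 33.6%

33.6


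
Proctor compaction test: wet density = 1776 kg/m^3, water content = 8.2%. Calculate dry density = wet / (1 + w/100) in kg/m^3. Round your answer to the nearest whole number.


Step 1: Dry density = wet density / (1 + w/100)
Step 2: Dry density = 1776 / (1 + 8.2/100)
Step 3: Dry density = 1776 / 1.082
Step 4: Dry density = 1641 kg/m^3

1641


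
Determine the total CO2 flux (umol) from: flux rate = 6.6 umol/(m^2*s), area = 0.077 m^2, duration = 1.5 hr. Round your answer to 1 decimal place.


Step 1: Convert time to seconds: 1.5 hr * 3600 = 5400.0 s
Step 2: Total = flux * area * time_s
Step 3: Total = 6.6 * 0.077 * 5400.0
Step 4: Total = 2744.3 umol

2744.3


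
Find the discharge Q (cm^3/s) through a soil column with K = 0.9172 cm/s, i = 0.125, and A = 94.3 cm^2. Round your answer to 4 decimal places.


Step 1: Apply Darcy's law: Q = K * i * A
Step 2: Q = 0.9172 * 0.125 * 94.3
Step 3: Q = 10.8115 cm^3/s

10.8115


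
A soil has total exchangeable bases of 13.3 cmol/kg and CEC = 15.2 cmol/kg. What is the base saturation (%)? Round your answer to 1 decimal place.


Step 1: BS = 100 * (sum of bases) / CEC
Step 2: BS = 100 * 13.3 / 15.2
Step 3: BS = 87.5%

87.5


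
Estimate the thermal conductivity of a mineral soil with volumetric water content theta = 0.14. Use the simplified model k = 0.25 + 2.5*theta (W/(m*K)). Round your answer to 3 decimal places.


Step 1: k = 0.25 + 2.5 * theta
Step 2: k = 0.25 + 2.5 * 0.14
Step 3: k = 0.25 + 0.35
Step 4: k = 0.6 W/(m*K)

0.6


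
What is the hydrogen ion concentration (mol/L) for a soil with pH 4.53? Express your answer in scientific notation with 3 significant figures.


Step 1: [H+] = 10^(-pH)
Step 2: [H+] = 10^(-4.53)
Step 3: [H+] = 2.95e-05 mol/L

2.95e-05


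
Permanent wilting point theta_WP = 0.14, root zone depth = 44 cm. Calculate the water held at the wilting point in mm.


Step 1: Water (mm) = theta_WP * depth * 10
Step 2: Water = 0.14 * 44 * 10
Step 3: Water = 61.6 mm

61.6
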